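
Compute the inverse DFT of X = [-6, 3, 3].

x[n] = (1/3) Σ(k=0 to 2) X[k] · e^(2πikn/3)

Computing each x[n]:
x[0] = 0
x[1] = -3
x[2] = -3

x = [0, -3, -3]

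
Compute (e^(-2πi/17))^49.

Since ω_17^17 = 1, powers reduce modulo 17.
49 mod 17 = 15
So ω_17^49 = ω_17^15 = e^(-2πi·15/17)

ω_17^49 = ω_17^15 = 0.7390+0.6737i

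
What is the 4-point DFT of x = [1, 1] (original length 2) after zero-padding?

Original 2-point DFT: [2, 0]
Zero-padded 4-point DFT provides frequency interpolation.

DFT_4([x, 0, ...]) = [2, 1-1i, 0, 1+1i]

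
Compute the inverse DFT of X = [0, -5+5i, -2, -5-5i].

x[n] = (1/4) Σ(k=0 to 3) X[k] · e^(2πikn/4)

Computing each x[n]:
x[0] = -3
x[1] = -2
x[2] = 2
x[3] = 3

x = [-3, -2, 2, 3]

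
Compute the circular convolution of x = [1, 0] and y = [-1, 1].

(x ⊛ y)[n] = Σ(m=0 to 1) x[m] · y[(n-m) mod 2]

Computing each output sample:
(x ⊛ y)[0] = -1
(x ⊛ y)[1] = 1

x ⊛ y = [-1, 1]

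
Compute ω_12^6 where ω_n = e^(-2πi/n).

ω_12^6 = e^(-2πi·6/12)
= cos(-2π·6/12) + i·sin(-2π·6/12)
= cos(-12π/12) + i·sin(-12π/12)

ω_12^6 = cos(-12π/12) + i·sin(-12π/12) = -1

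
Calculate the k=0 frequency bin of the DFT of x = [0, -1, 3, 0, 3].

X[0] = Σ(n=0 to 4) x[n] · ω_5^0 = Σ x[n]
= (0) + (-1) + (3) + (0) + (3)

X[0] = 5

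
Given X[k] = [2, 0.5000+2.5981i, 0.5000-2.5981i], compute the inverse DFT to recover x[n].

x[n] = (1/3) Σ(k=0 to 2) X[k] · e^(2πikn/3)

Computing each x[n]:
x[0] = 1
x[1] = -1
x[2] = 2

x = [1, -1, 2]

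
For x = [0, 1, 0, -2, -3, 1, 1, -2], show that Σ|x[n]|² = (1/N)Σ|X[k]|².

Time domain:
Σ|x[n]|² = |0|² + |1|² + |0|² + |-2|² + |-3|² + |1|² + |1|² + |-2|² = 20.0000

Frequency domain:
(1/8)Σ|X[k]|² = (1/8)(|-4|² + |3+1i|² + |-4-6i|² + |3-1i|² + |0|² + |3+1i|² + |-4+6i|² + |3-1i|²) = (1/8)·160.0000 = 20.0000

Both sides agree, confirming Parseval's theorem.

Σ|x[n]|² = (1/N)Σ|X[k]|² = 20.0000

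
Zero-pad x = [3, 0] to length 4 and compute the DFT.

Original 2-point DFT: [3, 3]
Zero-padded 4-point DFT provides frequency interpolation.

DFT_4([x, 0, ...]) = [3, 3, 3, 3]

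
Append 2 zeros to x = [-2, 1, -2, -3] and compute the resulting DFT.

Original 4-point DFT: [-6, -4i, -2, 4i]
Zero-padded 6-point DFT provides frequency interpolation.

DFT_6([x, 0, ...]) = [-6, 2.5000+0.8660i, -4.5000-2.5981i, -2, -4.5000+2.5981i, 2.5000-0.8660i]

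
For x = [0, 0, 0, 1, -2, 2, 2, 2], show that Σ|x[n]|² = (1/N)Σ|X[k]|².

Time domain:
Σ|x[n]|² = |0|² + |0|² + |0|² + |1|² + |-2|² + |2|² + |2|² + |2|² = 17.0000

Frequency domain:
(1/8)Σ|X[k]|² = (1/8)(|5|² + |1.2929+4.1213i|² + |-4+1i|² + |2.7071+0.1213i|² + |-5|² + |2.7071-0.1213i|² + |-4-1i|² + |1.2929-4.1213i|²) = (1/8)·136.0000 = 17.0000

Both sides agree, confirming Parseval's theorem.

Σ|x[n]|² = (1/N)Σ|X[k]|² = 17.0000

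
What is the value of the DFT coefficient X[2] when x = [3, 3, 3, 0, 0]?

X[2] = Σ(n=0 to 4) x[n] · ω_5^(2n) where ω_5 = e^(-2πi/5)
= (3)·ω_5^0 + (3)·ω_5^2 + (3)·ω_5^4 + (0)·ω_5^6 + (0)·ω_5^8

X[2] = 1.5000+1.0898i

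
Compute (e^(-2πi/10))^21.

Since ω_10^10 = 1, powers reduce modulo 10.
21 mod 10 = 1
So ω_10^21 = ω_10^1 = e^(-2πi·1/10)

ω_10^21 = ω_10^1 = 0.8090-0.5878i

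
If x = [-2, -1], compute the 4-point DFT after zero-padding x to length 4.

Original 2-point DFT: [-3, -1]
Zero-padded 4-point DFT provides frequency interpolation.

DFT_4([x, 0, ...]) = [-3, -2+1i, -1, -2-1i]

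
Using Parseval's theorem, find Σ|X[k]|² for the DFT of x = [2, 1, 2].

Parseval: Σ|x[n]|² = (1/N)Σ|X[k]|², so Σ|X[k]|² = N·Σ|x[n]|² = 3·9.0000

Σ|X[k]|² = N·Σ|x[n]|² = 3·9.0000 = 27.0000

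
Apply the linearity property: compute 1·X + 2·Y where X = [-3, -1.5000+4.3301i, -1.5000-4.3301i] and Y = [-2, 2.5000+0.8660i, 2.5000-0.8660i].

By linearity: DFT(1x + 2y) = 1·DFT(x) + 2·DFT(y)
= 1·[-3, -1.5000+4.3301i, -1.5000-4.3301i] + 2·[-2, 2.5000+0.8660i, 2.5000-0.8660i]

Computing element-wise:
Z[0] = 1·(-3) + 2·(-2) = -7
Z[1] = 1·(-1.5000+4.3301i) + 2·(2.5000+0.8660i) = 3.5000+6.0621i
Z[2] = 1·(-1.5000-4.3301i) + 2·(2.5000-0.8660i) = 3.5000-6.0621i

DFT(1x + 2y) = 1·X + 2·Y = [-7, 3.5000+6.0621i, 3.5000-6.0621i]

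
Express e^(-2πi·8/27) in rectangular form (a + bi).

ω_27^8 = e^(-2πi·8/27)
= cos(-2π·8/27) + i·sin(-2π·8/27)
= cos(-16π/27) + i·sin(-16π/27)

ω_27^8 = cos(-16π/27) + i·sin(-16π/27) = -0.2868-0.9580i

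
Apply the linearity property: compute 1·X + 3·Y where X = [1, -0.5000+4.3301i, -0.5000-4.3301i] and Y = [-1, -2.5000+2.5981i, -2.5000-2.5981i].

By linearity: DFT(1x + 3y) = 1·DFT(x) + 3·DFT(y)
= 1·[1, -0.5000+4.3301i, -0.5000-4.3301i] + 3·[-1, -2.5000+2.5981i, -2.5000-2.5981i]

Computing element-wise:
Z[0] = 1·(1) + 3·(-1) = -2
Z[1] = 1·(-0.5000+4.3301i) + 3·(-2.5000+2.5981i) = -8.0000+12.1244i
Z[2] = 1·(-0.5000-4.3301i) + 3·(-2.5000-2.5981i) = -8.0000-12.1244i

DFT(1x + 3y) = 1·X + 3·Y = [-2, -8.0000+12.1244i, -8.0000-12.1244i]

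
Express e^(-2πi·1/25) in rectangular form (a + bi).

ω_25^1 = e^(-2πi·1/25)
= cos(-2π·1/25) + i·sin(-2π·1/25)
= cos(-2π/25) + i·sin(-2π/25)

ω_25^1 = cos(-2π/25) + i·sin(-2π/25) = 0.9686-0.2487i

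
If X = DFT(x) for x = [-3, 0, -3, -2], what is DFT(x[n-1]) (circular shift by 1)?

Time shift by 1: X_shifted[k] = ω_4^(1k) · X[k]
Shifted x = [-2, -3, 0, -3]

DFT(x[n-1]) = [-8, -2, 4, -2]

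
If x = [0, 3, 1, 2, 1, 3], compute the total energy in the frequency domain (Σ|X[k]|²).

Parseval: Σ|x[n]|² = (1/N)Σ|X[k]|², so Σ|X[k]|² = N·Σ|x[n]|² = 6·24.0000

Σ|X[k]|² = N·Σ|x[n]|² = 6·24.0000 = 144.0000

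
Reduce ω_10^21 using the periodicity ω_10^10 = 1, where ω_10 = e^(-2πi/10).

Since ω_10^10 = 1, powers reduce modulo 10.
21 mod 10 = 1
So ω_10^21 = ω_10^1 = e^(-2πi·1/10)

ω_10^21 = ω_10^1 = 0.8090-0.5878i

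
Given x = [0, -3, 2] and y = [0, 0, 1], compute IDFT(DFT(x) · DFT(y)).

(x ⊛ y)[n] = Σ(m=0 to 2) x[m] · y[(n-m) mod 3]

Computing each output sample:
(x ⊛ y)[0] = -3
(x ⊛ y)[1] = 2
(x ⊛ y)[2] = 0

x ⊛ y = [-3, 2, 0]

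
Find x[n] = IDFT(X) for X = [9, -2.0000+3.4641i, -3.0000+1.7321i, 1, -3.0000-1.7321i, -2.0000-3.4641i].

x[n] = (1/6) Σ(k=0 to 5) X[k] · e^(2πikn/6)

Computing each x[n]:
x[0] = 0
x[1] = 0
x[2] = 2
x[3] = 1
x[4] = 3
x[5] = 3

x = [0, 0, 2, 1, 3, 3]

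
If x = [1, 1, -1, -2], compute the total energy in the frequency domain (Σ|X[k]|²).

Parseval: Σ|x[n]|² = (1/N)Σ|X[k]|², so Σ|X[k]|² = N·Σ|x[n]|² = 4·7.0000

Σ|X[k]|² = N·Σ|x[n]|² = 4·7.0000 = 28.0000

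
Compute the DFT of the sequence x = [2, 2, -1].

X[k] = Σ(n=0 to 2) x[n] · ω_3^(nk)
where ω_3 = e^(-2πi/3)

Computing each X[k]:
X[0] = 3
X[1] = 1.5000-2.5981i
X[2] = 1.5000+2.5981i

X = [3, 1.5000-2.5981i, 1.5000+2.5981i]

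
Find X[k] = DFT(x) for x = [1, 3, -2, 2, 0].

X[k] = Σ(n=0 to 4) x[n] · ω_5^(nk)
where ω_5 = e^(-2πi/5)

Computing each X[k]:
X[0] = 4
X[1] = 1.9271-0.5020i
X[2] = -1.4271-5.5676i
X[3] = -1.4271+5.5676i
X[4] = 1.9271+0.5020i

X = [4, 1.9271-0.5020i, -1.4271-5.5676i, -1.4271+5.5676i, 1.9271+0.5020i]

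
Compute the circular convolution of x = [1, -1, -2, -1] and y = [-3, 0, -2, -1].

(x ⊛ y)[n] = Σ(m=0 to 3) x[m] · y[(n-m) mod 4]

Computing each output sample:
(x ⊛ y)[0] = 2
(x ⊛ y)[1] = 7
(x ⊛ y)[2] = 5
(x ⊛ y)[3] = 4

x ⊛ y = [2, 7, 5, 4]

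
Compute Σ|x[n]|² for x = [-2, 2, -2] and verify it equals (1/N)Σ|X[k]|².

Time domain:
Σ|x[n]|² = |-2|² + |2|² + |-2|² = 12.0000

Frequency domain:
(1/3)Σ|X[k]|² = (1/3)(|-2|² + |-2.0000-3.4641i|² + |-2.0000+3.4641i|²) = (1/3)·36.0000 = 12.0000

Both sides agree, confirming Parseval's theorem.

Σ|x[n]|² = (1/N)Σ|X[k]|² = 12.0000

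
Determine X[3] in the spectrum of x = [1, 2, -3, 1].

X[3] = Σ(n=0 to 3) x[n] · ω_4^(3n) where ω_4 = e^(-2πi/4)
= (1)·ω_4^0 + (2)·ω_4^3 + (-3)·ω_4^6 + (1)·ω_4^9

X[3] = 4+1i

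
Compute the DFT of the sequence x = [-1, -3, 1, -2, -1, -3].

X[k] = Σ(n=0 to 5) x[n] · ω_6^(nk)
where ω_6 = e^(-2πi/6)

Computing each X[k]:
X[0] = -9
X[1] = -2.0000-1.7321i
X[2] = 1.7321i
X[3] = 7
X[4] = -1.7321i
X[5] = -2.0000+1.7321i

X = [-9, -2.0000-1.7321i, 1.7321i, 7, -1.7321i, -2.0000+1.7321i]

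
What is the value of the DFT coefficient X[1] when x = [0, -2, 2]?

X[1] = Σ(n=0 to 2) x[n] · ω_3^(1n) where ω_3 = e^(-2πi/3)
= (0)·ω_3^0 + (-2)·ω_3^1 + (2)·ω_3^2

X[1] = 3.4641i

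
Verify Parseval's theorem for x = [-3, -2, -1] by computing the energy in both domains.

Time domain:
Σ|x[n]|² = |-3|² + |-2|² + |-1|² = 14.0000

Frequency domain:
(1/3)Σ|X[k]|² = (1/3)(|-6|² + |-1.5000+0.8660i|² + |-1.5000-0.8660i|²) = (1/3)·42.0000 = 14.0000

Both sides agree, confirming Parseval's theorem.

Σ|x[n]|² = (1/N)Σ|X[k]|² = 14.0000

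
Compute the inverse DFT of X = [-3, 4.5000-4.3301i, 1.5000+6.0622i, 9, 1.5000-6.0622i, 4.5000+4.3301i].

x[n] = (1/6) Σ(k=0 to 5) X[k] · e^(2πikn/6)

Computing each x[n]:
x[0] = 3
x[1] = -2
x[2] = 3
x[3] = -3
x[4] = -3
x[5] = -1

x = [3, -2, 3, -3, -3, -1]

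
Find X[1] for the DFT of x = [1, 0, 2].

X[1] = Σ(n=0 to 2) x[n] · ω_3^(1n) where ω_3 = e^(-2πi/3)
= (1)·ω_3^0 + (0)·ω_3^1 + (2)·ω_3^2

X[1] = 1.7321i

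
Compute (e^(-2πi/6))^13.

Since ω_6^6 = 1, powers reduce modulo 6.
13 mod 6 = 1
So ω_6^13 = ω_6^1 = e^(-2πi·1/6)

ω_6^13 = ω_6^1 = 0.5000-0.8660i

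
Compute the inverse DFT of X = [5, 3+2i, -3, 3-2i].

x[n] = (1/4) Σ(k=0 to 3) X[k] · e^(2πikn/4)

Computing each x[n]:
x[0] = 2
x[1] = 1
x[2] = -1
x[3] = 3

x = [2, 1, -1, 3]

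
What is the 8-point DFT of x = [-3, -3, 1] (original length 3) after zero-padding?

Original 3-point DFT: [-5, -2.0000+3.4641i, -2.0000-3.4641i]
Zero-padded 8-point DFT provides frequency interpolation.

DFT_8([x, 0, ...]) = [-5, -5.1213+1.1213i, -4+3i, -0.8787+3.1213i, 1, -0.8787-3.1213i, -4-3i, -5.1213-1.1213i]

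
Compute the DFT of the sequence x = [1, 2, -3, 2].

X[k] = Σ(n=0 to 3) x[n] · ω_4^(nk)
where ω_4 = e^(-2πi/4)

Computing each X[k]:
X[0] = 2
X[1] = 4
X[2] = -6
X[3] = 4

X = [2, 4, -6, 4]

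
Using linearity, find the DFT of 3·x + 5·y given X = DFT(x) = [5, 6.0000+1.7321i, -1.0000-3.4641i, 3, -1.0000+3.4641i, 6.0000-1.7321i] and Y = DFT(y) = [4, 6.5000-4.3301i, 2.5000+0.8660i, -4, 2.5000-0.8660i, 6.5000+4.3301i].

By linearity: DFT(3x + 5y) = 3·DFT(x) + 5·DFT(y)
= 3·[5, 6.0000+1.7321i, -1.0000-3.4641i, 3, -1.0000+3.4641i, 6.0000-1.7321i] + 5·[4, 6.5000-4.3301i, 2.5000+0.8660i, -4, 2.5000-0.8660i, 6.5000+4.3301i]

Computing element-wise:
Z[0] = 3·(5) + 5·(4) = 35
Z[1] = 3·(6.0000+1.7321i) + 5·(6.5000-4.3301i) = 50.5000-16.4542i
Z[2] = 3·(-1.0000-3.4641i) + 5·(2.5000+0.8660i) = 9.5000-6.0623i
Z[3] = 3·(3) + 5·(-4) = -11
Z[4] = 3·(-1.0000+3.4641i) + 5·(2.5000-0.8660i) = 9.5000+6.0623i
Z[5] = 3·(6.0000-1.7321i) + 5·(6.5000+4.3301i) = 50.5000+16.4542i

DFT(3x + 5y) = 3·X + 5·Y = [35, 50.5000-16.4542i, 9.5000-6.0623i, -11, 9.5000+6.0623i, 50.5000+16.4542i]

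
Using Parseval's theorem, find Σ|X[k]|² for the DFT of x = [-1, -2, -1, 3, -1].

Parseval: Σ|x[n]|² = (1/N)Σ|X[k]|², so Σ|X[k]|² = N·Σ|x[n]|² = 5·16.0000

Σ|X[k]|² = N·Σ|x[n]|² = 5·16.0000 = 80.0000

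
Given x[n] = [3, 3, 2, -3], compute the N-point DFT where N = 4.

X[k] = Σ(n=0 to 3) x[n] · ω_4^(nk)
where ω_4 = e^(-2πi/4)

Computing each X[k]:
X[0] = 5
X[1] = 1-6i
X[2] = 5
X[3] = 1+6i

X = [5, 1-6i, 5, 1+6i]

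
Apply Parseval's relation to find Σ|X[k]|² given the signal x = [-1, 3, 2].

Parseval: Σ|x[n]|² = (1/N)Σ|X[k]|², so Σ|X[k]|² = N·Σ|x[n]|² = 3·14.0000

Σ|X[k]|² = N·Σ|x[n]|² = 3·14.0000 = 42.0000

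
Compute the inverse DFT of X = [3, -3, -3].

x[n] = (1/3) Σ(k=0 to 2) X[k] · e^(2πikn/3)

Computing each x[n]:
x[0] = -1
x[1] = 2
x[2] = 2

x = [-1, 2, 2]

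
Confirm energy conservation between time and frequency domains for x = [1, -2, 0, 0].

Time domain:
Σ|x[n]|² = |1|² + |-2|² + |0|² + |0|² = 5.0000

Frequency domain:
(1/4)Σ|X[k]|² = (1/4)(|-1|² + |1+2i|² + |3|² + |1-2i|²) = (1/4)·20.0000 = 5.0000

Both sides agree, confirming Parseval's theorem.

Σ|x[n]|² = (1/N)Σ|X[k]|² = 5.0000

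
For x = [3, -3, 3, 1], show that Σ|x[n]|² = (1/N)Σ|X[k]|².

Time domain:
Σ|x[n]|² = |3|² + |-3|² + |3|² + |1|² = 28.0000

Frequency domain:
(1/4)Σ|X[k]|² = (1/4)(|4|² + |4i|² + |8|² + |-4i|²) = (1/4)·112.0000 = 28.0000

Both sides agree, confirming Parseval's theorem.

Σ|x[n]|² = (1/N)Σ|X[k]|² = 28.0000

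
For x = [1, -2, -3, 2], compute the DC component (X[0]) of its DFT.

X[0] = Σ(n=0 to 3) x[n] · ω_4^0 = Σ x[n]
= (1) + (-2) + (-3) + (2)

X[0] = -2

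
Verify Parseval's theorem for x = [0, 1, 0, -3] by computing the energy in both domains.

Time domain:
Σ|x[n]|² = |0|² + |1|² + |0|² + |-3|² = 10.0000

Frequency domain:
(1/4)Σ|X[k]|² = (1/4)(|-2|² + |-4i|² + |2|² + |4i|²) = (1/4)·40.0000 = 10.0000

Both sides agree, confirming Parseval's theorem.

Σ|x[n]|² = (1/N)Σ|X[k]|² = 10.0000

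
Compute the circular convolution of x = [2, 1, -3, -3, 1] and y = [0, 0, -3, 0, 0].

(x ⊛ y)[n] = Σ(m=0 to 4) x[m] · y[(n-m) mod 5]

Computing each output sample:
(x ⊛ y)[0] = 9
(x ⊛ y)[1] = -3
(x ⊛ y)[2] = -6
(x ⊛ y)[3] = -3
(x ⊛ y)[4] = 9

x ⊛ y = [9, -3, -6, -3, 9]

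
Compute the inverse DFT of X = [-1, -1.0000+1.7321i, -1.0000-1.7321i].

x[n] = (1/3) Σ(k=0 to 2) X[k] · e^(2πikn/3)

Computing each x[n]:
x[0] = -1
x[1] = -1
x[2] = 1

x = [-1, -1, 1]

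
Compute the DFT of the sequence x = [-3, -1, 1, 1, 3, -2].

X[k] = Σ(n=0 to 5) x[n] · ω_6^(nk)
where ω_6 = e^(-2πi/6)

Computing each X[k]:
X[0] = -1
X[1] = -7.5000+0.8660i
X[2] = -2.5000-2.5981i
X[3] = 3
X[4] = -2.5000+2.5981i
X[5] = -7.5000-0.8660i

X = [-1, -7.5000+0.8660i, -2.5000-2.5981i, 3, -2.5000+2.5981i, -7.5000-0.8660i]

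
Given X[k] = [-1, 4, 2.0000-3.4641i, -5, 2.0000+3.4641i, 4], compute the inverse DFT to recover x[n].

x[n] = (1/6) Σ(k=0 to 5) X[k] · e^(2πikn/6)

Computing each x[n]:
x[0] = 1
x[1] = 2
x[2] = -3
x[3] = 0
x[4] = -1
x[5] = 0

x = [1, 2, -3, 0, -1, 0]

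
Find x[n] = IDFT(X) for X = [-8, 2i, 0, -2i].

x[n] = (1/4) Σ(k=0 to 3) X[k] · e^(2πikn/4)

Computing each x[n]:
x[0] = -2
x[1] = -3
x[2] = -2
x[3] = -1

x = [-2, -3, -2, -1]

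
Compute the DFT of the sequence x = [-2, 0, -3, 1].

X[k] = Σ(n=0 to 3) x[n] · ω_4^(nk)
where ω_4 = e^(-2πi/4)

Computing each X[k]:
X[0] = -4
X[1] = 1+1i
X[2] = -6
X[3] = 1-1i

X = [-4, 1+1i, -6, 1-1i]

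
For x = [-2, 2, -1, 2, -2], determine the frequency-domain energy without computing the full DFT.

Parseval: Σ|x[n]|² = (1/N)Σ|X[k]|², so Σ|X[k]|² = N·Σ|x[n]|² = 5·17.0000

Σ|X[k]|² = N·Σ|x[n]|² = 5·17.0000 = 85.0000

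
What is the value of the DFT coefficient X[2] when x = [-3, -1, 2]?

X[2] = Σ(n=0 to 2) x[n] · ω_3^(2n) where ω_3 = e^(-2πi/3)
= (-3)·ω_3^0 + (-1)·ω_3^2 + (2)·ω_3^4

X[2] = -3.5000-2.5981i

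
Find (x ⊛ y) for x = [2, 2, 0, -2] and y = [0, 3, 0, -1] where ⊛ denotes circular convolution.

(x ⊛ y)[n] = Σ(m=0 to 3) x[m] · y[(n-m) mod 4]

Computing each output sample:
(x ⊛ y)[0] = -8
(x ⊛ y)[1] = 6
(x ⊛ y)[2] = 8
(x ⊛ y)[3] = -2

x ⊛ y = [-8, 6, 8, -2]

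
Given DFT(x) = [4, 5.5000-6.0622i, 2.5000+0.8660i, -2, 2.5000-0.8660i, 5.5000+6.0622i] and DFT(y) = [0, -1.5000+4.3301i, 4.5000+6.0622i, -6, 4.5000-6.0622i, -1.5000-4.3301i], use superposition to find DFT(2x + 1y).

By linearity: DFT(2x + 1y) = 2·DFT(x) + 1·DFT(y)
= 2·[4, 5.5000-6.0622i, 2.5000+0.8660i, -2, 2.5000-0.8660i, 5.5000+6.0622i] + 1·[0, -1.5000+4.3301i, 4.5000+6.0622i, -6, 4.5000-6.0622i, -1.5000-4.3301i]

Computing element-wise:
Z[0] = 2·(4) + 1·(0) = 8
Z[1] = 2·(5.5000-6.0622i) + 1·(-1.5000+4.3301i) = 9.5000-7.7943i
Z[2] = 2·(2.5000+0.8660i) + 1·(4.5000+6.0622i) = 9.5000+7.7942i
Z[3] = 2·(-2) + 1·(-6) = -10
Z[4] = 2·(2.5000-0.8660i) + 1·(4.5000-6.0622i) = 9.5000-7.7942i
Z[5] = 2·(5.5000+6.0622i) + 1·(-1.5000-4.3301i) = 9.5000+7.7943i

DFT(2x + 1y) = 2·X + 1·Y = [8, 9.5000-7.7943i, 9.5000+7.7942i, -10, 9.5000-7.7942i, 9.5000+7.7943i]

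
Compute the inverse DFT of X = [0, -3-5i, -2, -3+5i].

x[n] = (1/4) Σ(k=0 to 3) X[k] · e^(2πikn/4)

Computing each x[n]:
x[0] = -2
x[1] = 3
x[2] = 1
x[3] = -2

x = [-2, 3, 1, -2]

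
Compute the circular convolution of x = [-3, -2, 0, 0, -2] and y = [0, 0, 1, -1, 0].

(x ⊛ y)[n] = Σ(m=0 to 4) x[m] · y[(n-m) mod 5]

Computing each output sample:
(x ⊛ y)[0] = 0
(x ⊛ y)[1] = -2
(x ⊛ y)[2] = -1
(x ⊛ y)[3] = 1
(x ⊛ y)[4] = 2

x ⊛ y = [0, -2, -1, 1, 2]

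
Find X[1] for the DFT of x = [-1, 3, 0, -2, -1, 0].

X[1] = Σ(n=0 to 5) x[n] · ω_6^(1n) where ω_6 = e^(-2πi/6)
= (-1)·ω_6^0 + (3)·ω_6^1 + (0)·ω_6^2 + (-2)·ω_6^3 + (-1)·ω_6^4 + (0)·ω_6^5

X[1] = 3.0000-3.4641i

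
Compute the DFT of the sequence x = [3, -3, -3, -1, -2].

X[k] = Σ(n=0 to 4) x[n] · ω_5^(nk)
where ω_5 = e^(-2πi/5)

Computing each X[k]:
X[0] = -6
X[1] = 4.6910+2.1266i
X[2] = 5.8090-1.3143i
X[3] = 5.8090+1.3143i
X[4] = 4.6910-2.1266i

X = [-6, 4.6910+2.1266i, 5.8090-1.3143i, 5.8090+1.3143i, 4.6910-2.1266i]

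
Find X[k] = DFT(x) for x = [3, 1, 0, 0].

X[k] = Σ(n=0 to 3) x[n] · ω_4^(nk)
where ω_4 = e^(-2πi/4)

Computing each X[k]:
X[0] = 4
X[1] = 3-1i
X[2] = 2
X[3] = 3+1i

X = [4, 3-1i, 2, 3+1i]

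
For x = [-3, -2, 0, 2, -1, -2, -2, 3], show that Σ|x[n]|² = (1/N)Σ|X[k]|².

Time domain:
Σ|x[n]|² = |-3|² + |-2|² + |0|² + |2|² + |-1|² + |-2|² + |-2|² + |3|² = 35.0000

Frequency domain:
(1/8)Σ|X[k]|² = (1/8)(|-5|² + |-1.2929-1.2929i|² + |-2+9i|² + |-2.7071+2.7071i|² + |-7|² + |-2.7071-2.7071i|² + |-2-9i|² + |-1.2929+1.2929i|²) = (1/8)·280.0000 = 35.0000

Both sides agree, confirming Parseval's theorem.

Σ|x[n]|² = (1/N)Σ|X[k]|² = 35.0000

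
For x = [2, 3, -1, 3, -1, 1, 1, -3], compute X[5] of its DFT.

X[5] = Σ(n=0 to 7) x[n] · ω_8^(5n) where ω_8 = e^(-2πi/8)
= (2)·ω_8^0 + (3)·ω_8^5 + (-1)·ω_8^10 + (3)·ω_8^15 + (-1)·ω_8^20 + (1)·ω_8^25 + (1)·ω_8^30 + (-3)·ω_8^35

X[5] = 5.8284+7.6569i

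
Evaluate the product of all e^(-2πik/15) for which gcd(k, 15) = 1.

The primitive 15th roots of unity are ω_15^k for k coprime to 15: k ∈ {1, 2, 4, 7, 8, 11, 13, 14}
Their product equals the constant term of the cyclotomic polynomial Φ_15(x) up to sign.
For n ≥ 3, the product of all primitive nth roots of unity is 1. (For n=1 it is 1; for n=2 it is -1.)

1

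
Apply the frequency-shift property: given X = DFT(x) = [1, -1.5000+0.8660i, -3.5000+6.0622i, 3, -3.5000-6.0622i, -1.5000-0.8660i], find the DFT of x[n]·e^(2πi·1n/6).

Modulation property: DFT(ω_6^(-1n)·x[n]) = X[(k-1) mod 6], so circularly shift X by 1 positions.

X[k-1] = [-1.5000-0.8660i, 1, -1.5000+0.8660i, -3.5000+6.0622i, 3, -3.5000-6.0622i]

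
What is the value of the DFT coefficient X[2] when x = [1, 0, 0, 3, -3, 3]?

X[2] = Σ(n=0 to 5) x[n] · ω_6^(2n) where ω_6 = e^(-2πi/6)
= (1)·ω_6^0 + (0)·ω_6^2 + (0)·ω_6^4 + (3)·ω_6^6 + (-3)·ω_6^8 + (3)·ω_6^10

X[2] = 4.0000+5.1962i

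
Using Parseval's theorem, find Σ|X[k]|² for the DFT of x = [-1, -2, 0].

Parseval: Σ|x[n]|² = (1/N)Σ|X[k]|², so Σ|X[k]|² = N·Σ|x[n]|² = 3·5.0000

Σ|X[k]|² = N·Σ|x[n]|² = 3·5.0000 = 15.0000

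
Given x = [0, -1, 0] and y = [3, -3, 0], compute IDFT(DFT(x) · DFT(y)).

(x ⊛ y)[n] = Σ(m=0 to 2) x[m] · y[(n-m) mod 3]

Computing each output sample:
(x ⊛ y)[0] = 0
(x ⊛ y)[1] = -3
(x ⊛ y)[2] = 3

x ⊛ y = [0, -3, 3]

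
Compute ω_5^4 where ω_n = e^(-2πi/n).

ω_5^4 = e^(-2πi·4/5)
= cos(-2π·4/5) + i·sin(-2π·4/5)
= cos(-8π/5) + i·sin(-8π/5)

ω_5^4 = cos(-8π/5) + i·sin(-8π/5) = 0.3090+0.9511i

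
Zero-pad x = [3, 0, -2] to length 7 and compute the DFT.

Original 3-point DFT: [1, 4.0000-1.7321i, 4.0000+1.7321i]
Zero-padded 7-point DFT provides frequency interpolation.

DFT_7([x, 0, ...]) = [1, 3.4450+1.9499i, 4.8019-0.8678i, 1.7530-1.5637i, 1.7530+1.5637i, 4.8019+0.8678i, 3.4450-1.9499i]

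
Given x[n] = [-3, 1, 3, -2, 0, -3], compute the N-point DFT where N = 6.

X[k] = Σ(n=0 to 5) x[n] · ω_6^(nk)
where ω_6 = e^(-2πi/6)

Computing each X[k]:
X[0] = -4
X[1] = -3.5000-6.0622i
X[2] = -5.5000-0.8660i
X[3] = 4
X[4] = -5.5000+0.8660i
X[5] = -3.5000+6.0622i

X = [-4, -3.5000-6.0622i, -5.5000-0.8660i, 4, -5.5000+0.8660i, -3.5000+6.0622i]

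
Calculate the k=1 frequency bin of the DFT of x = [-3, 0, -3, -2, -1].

X[1] = Σ(n=0 to 4) x[n] · ω_5^(1n) where ω_5 = e^(-2πi/5)
= (-3)·ω_5^0 + (0)·ω_5^1 + (-3)·ω_5^2 + (-2)·ω_5^3 + (-1)·ω_5^4

X[1] = 0.7361-0.3633i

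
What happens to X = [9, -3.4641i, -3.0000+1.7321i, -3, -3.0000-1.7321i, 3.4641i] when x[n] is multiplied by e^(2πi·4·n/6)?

Modulation property: DFT(ω_6^(-4n)·x[n]) = X[(k-4) mod 6], so circularly shift X by 4 positions.

X[k-4] = [-3.0000+1.7321i, -3, -3.0000-1.7321i, 3.4641i, 9, -3.4641i]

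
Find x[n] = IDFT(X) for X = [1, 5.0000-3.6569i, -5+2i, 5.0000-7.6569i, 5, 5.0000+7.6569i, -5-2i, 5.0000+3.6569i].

x[n] = (1/8) Σ(k=0 to 7) X[k] · e^(2πikn/8)

Computing each x[n]:
x[0] = 2
x[1] = 1
x[2] = 1
x[3] = 2
x[4] = -3
x[5] = -3
x[6] = 3
x[7] = -2

x = [2, 1, 1, 2, -3, -3, 3, -2]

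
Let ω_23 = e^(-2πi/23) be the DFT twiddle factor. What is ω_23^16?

ω_23^16 = e^(-2πi·16/23)
= cos(-2π·16/23) + i·sin(-2π·16/23)
= cos(-32π/23) + i·sin(-32π/23)

ω_23^16 = cos(-32π/23) + i·sin(-32π/23) = -0.3349+0.9423i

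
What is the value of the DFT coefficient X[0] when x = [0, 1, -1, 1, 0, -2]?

X[0] = Σ(n=0 to 5) x[n] · ω_6^0 = Σ x[n]
= (0) + (1) + (-1) + (1) + (0) + (-2)

X[0] = -1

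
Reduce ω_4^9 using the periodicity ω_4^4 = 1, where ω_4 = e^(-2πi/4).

Since ω_4^4 = 1, powers reduce modulo 4.
9 mod 4 = 1
So ω_4^9 = ω_4^1 = e^(-2πi·1/4)

ω_4^9 = ω_4^1 = -1i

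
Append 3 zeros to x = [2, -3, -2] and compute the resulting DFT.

Original 3-point DFT: [-3, 4.5000+0.8660i, 4.5000-0.8660i]
Zero-padded 6-point DFT provides frequency interpolation.

DFT_6([x, 0, ...]) = [-3, 1.5000+4.3301i, 4.5000+0.8660i, 3, 4.5000-0.8660i, 1.5000-4.3301i]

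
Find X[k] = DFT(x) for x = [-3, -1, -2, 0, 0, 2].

X[k] = Σ(n=0 to 5) x[n] · ω_6^(nk)
where ω_6 = e^(-2πi/6)

Computing each X[k]:
X[0] = -4
X[1] = -1.5000+4.3301i
X[2] = -2.5000+0.8660i
X[3] = -6
X[4] = -2.5000-0.8660i
X[5] = -1.5000-4.3301i

X = [-4, -1.5000+4.3301i, -2.5000+0.8660i, -6, -2.5000-0.8660i, -1.5000-4.3301i]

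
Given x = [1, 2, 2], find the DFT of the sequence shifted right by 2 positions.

Time shift by 2: X_shifted[k] = ω_3^(2k) · X[k]
Shifted x = [2, 2, 1]

DFT(x[n-2]) = [5, 0.5000-0.8660i, 0.5000+0.8660i]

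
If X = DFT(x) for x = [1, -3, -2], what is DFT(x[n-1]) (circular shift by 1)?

Time shift by 1: X_shifted[k] = ω_3^(1k) · X[k]
Shifted x = [-2, 1, -3]

DFT(x[n-1]) = [-4, -1.0000-3.4641i, -1.0000+3.4641i]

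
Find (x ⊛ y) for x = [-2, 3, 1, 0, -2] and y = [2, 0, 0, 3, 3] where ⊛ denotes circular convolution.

(x ⊛ y)[n] = Σ(m=0 to 4) x[m] · y[(n-m) mod 5]

Computing each output sample:
(x ⊛ y)[0] = 8
(x ⊛ y)[1] = 9
(x ⊛ y)[2] = -4
(x ⊛ y)[3] = -12
(x ⊛ y)[4] = -1

x ⊛ y = [8, 9, -4, -12, -1]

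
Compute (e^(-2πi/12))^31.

Since ω_12^12 = 1, powers reduce modulo 12.
31 mod 12 = 7
So ω_12^31 = ω_12^7 = e^(-2πi·7/12)

ω_12^31 = ω_12^7 = -0.8660+0.5000i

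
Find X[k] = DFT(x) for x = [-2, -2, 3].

X[k] = Σ(n=0 to 2) x[n] · ω_3^(nk)
where ω_3 = e^(-2πi/3)

Computing each X[k]:
X[0] = -1
X[1] = -2.5000+4.3301i
X[2] = -2.5000-4.3301i

X = [-1, -2.5000+4.3301i, -2.5000-4.3301i]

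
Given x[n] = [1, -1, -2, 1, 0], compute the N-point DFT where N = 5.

X[k] = Σ(n=0 to 4) x[n] · ω_5^(nk)
where ω_5 = e^(-2πi/5)

Computing each X[k]:
X[0] = -1
X[1] = 1.5000+2.7144i
X[2] = 1.5000-2.2654i
X[3] = 1.5000+2.2654i
X[4] = 1.5000-2.7144i

X = [-1, 1.5000+2.7144i, 1.5000-2.2654i, 1.5000+2.2654i, 1.5000-2.7144i]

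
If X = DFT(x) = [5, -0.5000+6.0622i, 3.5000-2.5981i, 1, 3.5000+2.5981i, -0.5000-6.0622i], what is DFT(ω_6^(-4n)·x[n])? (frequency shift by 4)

Modulation property: DFT(ω_6^(-4n)·x[n]) = X[(k-4) mod 6], so circularly shift X by 4 positions.

X[k-4] = [3.5000-2.5981i, 1, 3.5000+2.5981i, -0.5000-6.0622i, 5, -0.5000+6.0622i]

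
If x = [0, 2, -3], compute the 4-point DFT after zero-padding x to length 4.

Original 3-point DFT: [-1, 0.5000-4.3301i, 0.5000+4.3301i]
Zero-padded 4-point DFT provides frequency interpolation.

DFT_4([x, 0, ...]) = [-1, 3-2i, -5, 3+2i]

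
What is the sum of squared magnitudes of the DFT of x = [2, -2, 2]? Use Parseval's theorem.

Parseval: Σ|x[n]|² = (1/N)Σ|X[k]|², so Σ|X[k]|² = N·Σ|x[n]|² = 3·12.0000

Σ|X[k]|² = N·Σ|x[n]|² = 3·12.0000 = 36.0000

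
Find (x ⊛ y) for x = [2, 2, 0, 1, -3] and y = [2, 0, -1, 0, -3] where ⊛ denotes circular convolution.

(x ⊛ y)[n] = Σ(m=0 to 4) x[m] · y[(n-m) mod 5]

Computing each output sample:
(x ⊛ y)[0] = -3
(x ⊛ y)[1] = 7
(x ⊛ y)[2] = -5
(x ⊛ y)[3] = 9
(x ⊛ y)[4] = -12

x ⊛ y = [-3, 7, -5, 9, -12]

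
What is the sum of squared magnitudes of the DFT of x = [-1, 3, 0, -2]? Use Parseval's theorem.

Parseval: Σ|x[n]|² = (1/N)Σ|X[k]|², so Σ|X[k]|² = N·Σ|x[n]|² = 4·14.0000

Σ|X[k]|² = N·Σ|x[n]|² = 4·14.0000 = 56.0000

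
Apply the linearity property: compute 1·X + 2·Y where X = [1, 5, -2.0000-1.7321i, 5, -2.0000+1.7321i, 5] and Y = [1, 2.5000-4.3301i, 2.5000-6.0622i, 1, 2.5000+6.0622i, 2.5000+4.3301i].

By linearity: DFT(1x + 2y) = 1·DFT(x) + 2·DFT(y)
= 1·[1, 5, -2.0000-1.7321i, 5, -2.0000+1.7321i, 5] + 2·[1, 2.5000-4.3301i, 2.5000-6.0622i, 1, 2.5000+6.0622i, 2.5000+4.3301i]

Computing element-wise:
Z[0] = 1·(1) + 2·(1) = 3
Z[1] = 1·(5) + 2·(2.5000-4.3301i) = 10.0000-8.6602i
Z[2] = 1·(-2.0000-1.7321i) + 2·(2.5000-6.0622i) = 3.0000-13.8565i
Z[3] = 1·(5) + 2·(1) = 7
Z[4] = 1·(-2.0000+1.7321i) + 2·(2.5000+6.0622i) = 3.0000+13.8565i
Z[5] = 1·(5) + 2·(2.5000+4.3301i) = 10.0000+8.6602i

DFT(1x + 2y) = 1·X + 2·Y = [3, 10.0000-8.6602i, 3.0000-13.8565i, 7, 3.0000+13.8565i, 10.0000+8.6602i]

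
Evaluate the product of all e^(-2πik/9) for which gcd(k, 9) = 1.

The primitive 9th roots of unity are ω_9^k for k coprime to 9: k ∈ {1, 2, 4, 5, 7, 8}
Their product equals the constant term of the cyclotomic polynomial Φ_9(x) up to sign.
For n ≥ 3, the product of all primitive nth roots of unity is 1. (For n=1 it is 1; for n=2 it is -1.)

1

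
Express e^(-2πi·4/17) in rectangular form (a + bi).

ω_17^4 = e^(-2πi·4/17)
= cos(-2π·4/17) + i·sin(-2π·4/17)
= cos(-8π/17) + i·sin(-8π/17)

ω_17^4 = cos(-8π/17) + i·sin(-8π/17) = 0.0923-0.9957i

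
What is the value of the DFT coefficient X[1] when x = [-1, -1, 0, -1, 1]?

X[1] = Σ(n=0 to 4) x[n] · ω_5^(1n) where ω_5 = e^(-2πi/5)
= (-1)·ω_5^0 + (-1)·ω_5^1 + (0)·ω_5^2 + (-1)·ω_5^3 + (1)·ω_5^4

X[1] = -0.1910+1.3143i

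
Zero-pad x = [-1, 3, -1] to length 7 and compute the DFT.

Original 3-point DFT: [1, -2.0000-3.4641i, -2.0000+3.4641i]
Zero-padded 7-point DFT provides frequency interpolation.

DFT_7([x, 0, ...]) = [1, 1.0930-1.3706i, -0.7666-3.3587i, -4.3264-2.0835i, -4.3264+2.0835i, -0.7666+3.3587i, 1.0930+1.3706i]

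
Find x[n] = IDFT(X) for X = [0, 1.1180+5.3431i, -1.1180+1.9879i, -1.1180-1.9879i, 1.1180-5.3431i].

x[n] = (1/5) Σ(k=0 to 4) X[k] · e^(2πikn/5)

Computing each x[n]:
x[0] = 0
x[1] = -2
x[2] = -1
x[3] = 0
x[4] = 3

x = [0, -2, -1, 0, 3]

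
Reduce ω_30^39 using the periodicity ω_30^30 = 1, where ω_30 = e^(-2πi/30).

Since ω_30^30 = 1, powers reduce modulo 30.
39 mod 30 = 9
So ω_30^39 = ω_30^9 = e^(-2πi·9/30)

ω_30^39 = ω_30^9 = -0.3090-0.9511i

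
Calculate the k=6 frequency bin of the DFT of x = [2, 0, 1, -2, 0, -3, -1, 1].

X[6] = Σ(n=0 to 7) x[n] · ω_8^(6n) where ω_8 = e^(-2πi/8)
= (2)·ω_8^0 + (0)·ω_8^6 + (1)·ω_8^12 + (-2)·ω_8^18 + (0)·ω_8^24 + (-3)·ω_8^30 + (-1)·ω_8^36 + (1)·ω_8^42

X[6] = 2-2i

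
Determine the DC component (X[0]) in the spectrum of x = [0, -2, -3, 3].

X[0] = Σ(n=0 to 3) x[n] · ω_4^0 = Σ x[n]
= (0) + (-2) + (-3) + (3)

X[0] = -2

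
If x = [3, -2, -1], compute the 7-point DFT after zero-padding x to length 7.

Original 3-point DFT: [0, 4.5000+0.8660i, 4.5000-0.8660i]
Zero-padded 7-point DFT provides frequency interpolation.

DFT_7([x, 0, ...]) = [0, 1.9755+2.5386i, 4.3460+1.5160i, 4.1784+0.0859i, 4.1784-0.0859i, 4.3460-1.5160i, 1.9755-2.5386i]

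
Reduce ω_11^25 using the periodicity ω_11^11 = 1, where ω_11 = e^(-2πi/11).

Since ω_11^11 = 1, powers reduce modulo 11.
25 mod 11 = 3
So ω_11^25 = ω_11^3 = e^(-2πi·3/11)

ω_11^25 = ω_11^3 = -0.1423-0.9898i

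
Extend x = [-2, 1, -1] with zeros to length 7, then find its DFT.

Original 3-point DFT: [-2, -2.0000-1.7321i, -2.0000+1.7321i]
Zero-padded 7-point DFT provides frequency interpolation.

DFT_7([x, 0, ...]) = [-2, -1.1540+0.1931i, -1.3216-1.4088i, -3.5245-1.2157i, -3.5245+1.2157i, -1.3216+1.4088i, -1.1540-0.1931i]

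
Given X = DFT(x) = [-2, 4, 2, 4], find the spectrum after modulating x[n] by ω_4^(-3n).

Modulation property: DFT(ω_4^(-3n)·x[n]) = X[(k-3) mod 4], so circularly shift X by 3 positions.

X[k-3] = [4, 2, 4, -2]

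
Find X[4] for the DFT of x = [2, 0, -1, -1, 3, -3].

X[4] = Σ(n=0 to 5) x[n] · ω_6^(4n) where ω_6 = e^(-2πi/6)
= (2)·ω_6^0 + (0)·ω_6^4 + (-1)·ω_6^8 + (-1)·ω_6^12 + (3)·ω_6^16 + (-3)·ω_6^20

X[4] = 1.5000+6.0622i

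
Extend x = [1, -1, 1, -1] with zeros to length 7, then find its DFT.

Original 4-point DFT: [0, 0, 4, 0]
Zero-padded 7-point DFT provides frequency interpolation.

DFT_7([x, 0, ...]) = [0, 1.0550+0.2408i, -0.3019+0.6270i, 2.7470+2.1906i, 2.7470-2.1906i, -0.3019-0.6270i, 1.0550-0.2408i]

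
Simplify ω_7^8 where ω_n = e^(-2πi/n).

Since ω_7^7 = 1, powers reduce modulo 7.
8 mod 7 = 1
So ω_7^8 = ω_7^1 = e^(-2πi·1/7)

ω_7^8 = ω_7^1 = 0.6235-0.7818i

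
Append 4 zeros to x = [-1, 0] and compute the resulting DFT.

Original 2-point DFT: [-1, -1]
Zero-padded 6-point DFT provides frequency interpolation.

DFT_6([x, 0, ...]) = [-1, -1, -1, -1, -1, -1]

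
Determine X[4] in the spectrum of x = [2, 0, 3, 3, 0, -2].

X[4] = Σ(n=0 to 5) x[n] · ω_6^(4n) where ω_6 = e^(-2πi/6)
= (2)·ω_6^0 + (0)·ω_6^4 + (3)·ω_6^8 + (3)·ω_6^12 + (0)·ω_6^16 + (-2)·ω_6^20

X[4] = 4.5000-0.8660i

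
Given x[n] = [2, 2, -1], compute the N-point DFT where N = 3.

X[k] = Σ(n=0 to 2) x[n] · ω_3^(nk)
where ω_3 = e^(-2πi/3)

Computing each X[k]:
X[0] = 3
X[1] = 1.5000-2.5981i
X[2] = 1.5000+2.5981i

X = [3, 1.5000-2.5981i, 1.5000+2.5981i]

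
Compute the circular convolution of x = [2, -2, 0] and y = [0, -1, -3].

(x ⊛ y)[n] = Σ(m=0 to 2) x[m] · y[(n-m) mod 3]

Computing each output sample:
(x ⊛ y)[0] = 6
(x ⊛ y)[1] = -2
(x ⊛ y)[2] = -4

x ⊛ y = [6, -2, -4]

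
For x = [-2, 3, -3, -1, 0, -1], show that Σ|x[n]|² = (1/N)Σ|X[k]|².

Time domain:
Σ|x[n]|² = |-2|² + |3|² + |-3|² + |-1|² + |0|² + |-1|² = 24.0000

Frequency domain:
(1/6)Σ|X[k]|² = (1/6)(|-4|² + |1.5000-0.8660i|² + |-2.5000-6.0622i|² + |-6|² + |-2.5000+6.0622i|² + |1.5000+0.8660i|²) = (1/6)·144.0000 = 24.0000

Both sides agree, confirming Parseval's theorem.

Σ|x[n]|² = (1/N)Σ|X[k]|² = 24.0000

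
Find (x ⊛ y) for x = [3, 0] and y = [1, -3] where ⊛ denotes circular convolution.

(x ⊛ y)[n] = Σ(m=0 to 1) x[m] · y[(n-m) mod 2]

Computing each output sample:
(x ⊛ y)[0] = 3
(x ⊛ y)[1] = -9

x ⊛ y = [3, -9]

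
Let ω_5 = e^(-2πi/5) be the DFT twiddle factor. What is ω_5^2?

ω_5^2 = e^(-2πi·2/5)
= cos(-2π·2/5) + i·sin(-2π·2/5)
= cos(-4π/5) + i·sin(-4π/5)

ω_5^2 = cos(-4π/5) + i·sin(-4π/5) = -0.8090-0.5878i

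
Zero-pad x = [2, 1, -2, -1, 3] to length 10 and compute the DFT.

Original 5-point DFT: [3, 5.6631+2.4899i, -2.1631+0.2245i, -2.1631-0.2245i, 5.6631-2.4899i]
Zero-padded 10-point DFT provides frequency interpolation.

DFT_10([x, 0, ...]) = [3, 0.0729+0.5020i, 5.6631+2.4899i, 3.4271-5.5676i, -2.1631+0.2245i, 3, -2.1631-0.2245i, 3.4271+5.5676i, 5.6631-2.4899i, 0.0729-0.5020i]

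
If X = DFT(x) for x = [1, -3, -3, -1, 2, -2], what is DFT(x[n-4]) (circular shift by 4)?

Time shift by 4: X_shifted[k] = ω_6^(4k) · X[k]
Shifted x = [-3, -1, 2, -2, 1, -3]

DFT(x[n-4]) = [-6, -4.5000-2.5981i, -4.5000-0.8660i, 6, -4.5000+0.8660i, -4.5000+2.5981i]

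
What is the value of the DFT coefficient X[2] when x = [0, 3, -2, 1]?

X[2] = Σ(n=0 to 3) x[n] · ω_4^(2n) where ω_4 = e^(-2πi/4)
= (0)·ω_4^0 + (3)·ω_4^2 + (-2)·ω_4^4 + (1)·ω_4^6

X[2] = -6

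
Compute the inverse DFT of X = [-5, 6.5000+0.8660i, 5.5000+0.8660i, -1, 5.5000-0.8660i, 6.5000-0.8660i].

x[n] = (1/6) Σ(k=0 to 5) X[k] · e^(2πikn/6)

Computing each x[n]:
x[0] = 3
x[1] = -1
x[2] = -3
x[3] = -1
x[4] = -3
x[5] = 0

x = [3, -1, -3, -1, -3, 0]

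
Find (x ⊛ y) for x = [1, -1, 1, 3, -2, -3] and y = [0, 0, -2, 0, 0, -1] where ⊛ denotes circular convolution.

(x ⊛ y)[n] = Σ(m=0 to 5) x[m] · y[(n-m) mod 6]

Computing each output sample:
(x ⊛ y)[0] = 5
(x ⊛ y)[1] = 5
(x ⊛ y)[2] = -5
(x ⊛ y)[3] = 4
(x ⊛ y)[4] = 1
(x ⊛ y)[5] = -7

x ⊛ y = [5, 5, -5, 4, 1, -7]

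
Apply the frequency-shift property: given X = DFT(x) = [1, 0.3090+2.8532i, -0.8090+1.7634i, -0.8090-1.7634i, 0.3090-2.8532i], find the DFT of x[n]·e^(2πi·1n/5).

Modulation property: DFT(ω_5^(-1n)·x[n]) = X[(k-1) mod 5], so circularly shift X by 1 positions.

X[k-1] = [0.3090-2.8532i, 1, 0.3090+2.8532i, -0.8090+1.7634i, -0.8090-1.7634i]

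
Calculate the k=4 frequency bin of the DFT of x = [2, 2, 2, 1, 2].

X[4] = Σ(n=0 to 4) x[n] · ω_5^(4n) where ω_5 = e^(-2πi/5)
= (2)·ω_5^0 + (2)·ω_5^4 + (2)·ω_5^8 + (1)·ω_5^12 + (2)·ω_5^16

X[4] = 0.8090+0.5878i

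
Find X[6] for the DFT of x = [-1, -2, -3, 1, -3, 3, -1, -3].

X[6] = Σ(n=0 to 7) x[n] · ω_8^(6n) where ω_8 = e^(-2πi/8)
= (-1)·ω_8^0 + (-2)·ω_8^6 + (-3)·ω_8^12 + (1)·ω_8^18 + (-3)·ω_8^24 + (3)·ω_8^30 + (-1)·ω_8^36 + (-3)·ω_8^42

X[6] = 3i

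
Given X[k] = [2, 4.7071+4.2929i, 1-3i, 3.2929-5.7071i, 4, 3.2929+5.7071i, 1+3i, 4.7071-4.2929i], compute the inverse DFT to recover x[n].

x[n] = (1/8) Σ(k=0 to 7) X[k] · e^(2πikn/8)

Computing each x[n]:
x[0] = 3
x[1] = 1
x[2] = -2
x[3] = -1
x[4] = -1
x[5] = 0
x[6] = 3
x[7] = -1

x = [3, 1, -2, -1, -1, 0, 3, -1]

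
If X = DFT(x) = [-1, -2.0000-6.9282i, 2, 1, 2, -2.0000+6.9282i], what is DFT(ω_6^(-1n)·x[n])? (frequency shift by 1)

Modulation property: DFT(ω_6^(-1n)·x[n]) = X[(k-1) mod 6], so circularly shift X by 1 positions.

X[k-1] = [-2.0000+6.9282i, -1, -2.0000-6.9282i, 2, 1, 2]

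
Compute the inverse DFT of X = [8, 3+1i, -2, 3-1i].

x[n] = (1/4) Σ(k=0 to 3) X[k] · e^(2πikn/4)

Computing each x[n]:
x[0] = 3
x[1] = 2
x[2] = 0
x[3] = 3

x = [3, 2, 0, 3]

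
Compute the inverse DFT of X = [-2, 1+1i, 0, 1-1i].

x[n] = (1/4) Σ(k=0 to 3) X[k] · e^(2πikn/4)

Computing each x[n]:
x[0] = 0
x[1] = -1
x[2] = -1
x[3] = 0

x = [0, -1, -1, 0]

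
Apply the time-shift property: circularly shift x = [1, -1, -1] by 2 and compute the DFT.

Time shift by 2: X_shifted[k] = ω_3^(2k) · X[k]
Shifted x = [-1, -1, 1]

DFT(x[n-2]) = [-1, -1.0000+1.7321i, -1.0000-1.7321i]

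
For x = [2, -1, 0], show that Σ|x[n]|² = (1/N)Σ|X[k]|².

Time domain:
Σ|x[n]|² = |2|² + |-1|² + |0|² = 5.0000

Frequency domain:
(1/3)Σ|X[k]|² = (1/3)(|1|² + |2.5000+0.8660i|² + |2.5000-0.8660i|²) = (1/3)·15.0000 = 5.0000

Both sides agree, confirming Parseval's theorem.

Σ|x[n]|² = (1/N)Σ|X[k]|² = 5.0000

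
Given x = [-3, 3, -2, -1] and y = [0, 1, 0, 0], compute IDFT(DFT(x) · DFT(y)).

(x ⊛ y)[n] = Σ(m=0 to 3) x[m] · y[(n-m) mod 4]

Computing each output sample:
(x ⊛ y)[0] = -1
(x ⊛ y)[1] = -3
(x ⊛ y)[2] = 3
(x ⊛ y)[3] = -2

x ⊛ y = [-1, -3, 3, -2]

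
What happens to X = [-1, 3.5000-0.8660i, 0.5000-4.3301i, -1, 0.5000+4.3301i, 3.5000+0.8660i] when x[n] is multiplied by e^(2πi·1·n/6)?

Modulation property: DFT(ω_6^(-1n)·x[n]) = X[(k-1) mod 6], so circularly shift X by 1 positions.

X[k-1] = [3.5000+0.8660i, -1, 3.5000-0.8660i, 0.5000-4.3301i, -1, 0.5000+4.3301i]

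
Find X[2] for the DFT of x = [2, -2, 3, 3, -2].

X[2] = Σ(n=0 to 4) x[n] · ω_5^(2n) where ω_5 = e^(-2πi/5)
= (2)·ω_5^0 + (-2)·ω_5^2 + (3)·ω_5^4 + (3)·ω_5^6 + (-2)·ω_5^8

X[2] = 7.0902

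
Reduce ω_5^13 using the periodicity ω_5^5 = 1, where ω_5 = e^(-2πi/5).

Since ω_5^5 = 1, powers reduce modulo 5.
13 mod 5 = 3
So ω_5^13 = ω_5^3 = e^(-2πi·3/5)

ω_5^13 = ω_5^3 = -0.8090+0.5878i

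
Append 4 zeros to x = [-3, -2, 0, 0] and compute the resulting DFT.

Original 4-point DFT: [-5, -3+2i, -1, -3-2i]
Zero-padded 8-point DFT provides frequency interpolation.

DFT_8([x, 0, ...]) = [-5, -4.4142+1.4142i, -3+2i, -1.5858+1.4142i, -1, -1.5858-1.4142i, -3-2i, -4.4142-1.4142i]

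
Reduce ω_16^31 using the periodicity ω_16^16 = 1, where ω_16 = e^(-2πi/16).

Since ω_16^16 = 1, powers reduce modulo 16.
31 mod 16 = 15
So ω_16^31 = ω_16^15 = e^(-2πi·15/16)

ω_16^31 = ω_16^15 = 0.9239+0.3827i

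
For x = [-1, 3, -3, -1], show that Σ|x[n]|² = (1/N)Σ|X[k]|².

Time domain:
Σ|x[n]|² = |-1|² + |3|² + |-3|² + |-1|² = 20.0000

Frequency domain:
(1/4)Σ|X[k]|² = (1/4)(|-2|² + |2-4i|² + |-6|² + |2+4i|²) = (1/4)·80.0000 = 20.0000

Both sides agree, confirming Parseval's theorem.

Σ|x[n]|² = (1/N)Σ|X[k]|² = 20.0000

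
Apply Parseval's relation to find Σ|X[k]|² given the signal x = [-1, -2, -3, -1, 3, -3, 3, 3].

Parseval: Σ|x[n]|² = (1/N)Σ|X[k]|², so Σ|X[k]|² = N·Σ|x[n]|² = 8·51.0000

Σ|X[k]|² = N·Σ|x[n]|² = 8·51.0000 = 408.0000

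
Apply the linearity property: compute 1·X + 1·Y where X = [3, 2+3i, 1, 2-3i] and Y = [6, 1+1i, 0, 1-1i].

By linearity: DFT(1x + 1y) = 1·DFT(x) + 1·DFT(y)
= 1·[3, 2+3i, 1, 2-3i] + 1·[6, 1+1i, 0, 1-1i]

Computing element-wise:
Z[0] = 1·(3) + 1·(6) = 9
Z[1] = 1·(2+3i) + 1·(1+1i) = 3+4i
Z[2] = 1·(1) + 1·(0) = 1
Z[3] = 1·(2-3i) + 1·(1-1i) = 3-4i

DFT(1x + 1y) = 1·X + 1·Y = [9, 3+4i, 1, 3-4i]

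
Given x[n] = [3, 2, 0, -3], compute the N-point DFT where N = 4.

X[k] = Σ(n=0 to 3) x[n] · ω_4^(nk)
where ω_4 = e^(-2πi/4)

Computing each X[k]:
X[0] = 2
X[1] = 3-5i
X[2] = 4
X[3] = 3+5i

X = [2, 3-5i, 4, 3+5i]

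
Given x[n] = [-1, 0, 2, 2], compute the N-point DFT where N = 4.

X[k] = Σ(n=0 to 3) x[n] · ω_4^(nk)
where ω_4 = e^(-2πi/4)

Computing each X[k]:
X[0] = 3
X[1] = -3+2i
X[2] = -1
X[3] = -3-2i

X = [3, -3+2i, -1, -3-2i]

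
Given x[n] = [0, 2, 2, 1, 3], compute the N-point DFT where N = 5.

X[k] = Σ(n=0 to 4) x[n] · ω_5^(nk)
where ω_5 = e^(-2πi/5)

Computing each X[k]:
X[0] = 8
X[1] = -0.8820+0.3633i
X[2] = -3.1180+1.5388i
X[3] = -3.1180-1.5388i
X[4] = -0.8820-0.3633i

X = [8, -0.8820+0.3633i, -3.1180+1.5388i, -3.1180-1.5388i, -0.8820-0.3633i]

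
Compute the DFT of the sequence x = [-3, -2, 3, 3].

X[k] = Σ(n=0 to 3) x[n] · ω_4^(nk)
where ω_4 = e^(-2πi/4)

Computing each X[k]:
X[0] = 1
X[1] = -6+5i
X[2] = -1
X[3] = -6-5i

X = [1, -6+5i, -1, -6-5i]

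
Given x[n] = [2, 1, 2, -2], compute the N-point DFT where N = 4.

X[k] = Σ(n=0 to 3) x[n] · ω_4^(nk)
where ω_4 = e^(-2πi/4)

Computing each X[k]:
X[0] = 3
X[1] = -3i
X[2] = 5
X[3] = 3i

X = [3, -3i, 5, 3i]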